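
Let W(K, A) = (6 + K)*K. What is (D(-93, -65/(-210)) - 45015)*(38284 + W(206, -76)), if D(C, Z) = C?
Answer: -3696871248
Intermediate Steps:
W(K, A) = K*(6 + K)
(D(-93, -65/(-210)) - 45015)*(38284 + W(206, -76)) = (-93 - 45015)*(38284 + 206*(6 + 206)) = -45108*(38284 + 206*212) = -45108*(38284 + 43672) = -45108*81956 = -3696871248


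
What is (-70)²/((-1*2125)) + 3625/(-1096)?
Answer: -522941/93160 ≈ -5.6134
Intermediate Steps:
(-70)²/((-1*2125)) + 3625/(-1096) = 4900/(-2125) + 3625*(-1/1096) = 4900*(-1/2125) - 3625/1096 = -196/85 - 3625/1096 = -522941/93160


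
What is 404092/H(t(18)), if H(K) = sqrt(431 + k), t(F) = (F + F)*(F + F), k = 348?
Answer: 21268*sqrt(779)/41 ≈ 14478.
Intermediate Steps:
t(F) = 4*F**2 (t(F) = (2*F)*(2*F) = 4*F**2)
H(K) = sqrt(779) (H(K) = sqrt(431 + 348) = sqrt(779))
404092/H(t(18)) = 404092/(sqrt(779)) = 404092*(sqrt(779)/779) = 21268*sqrt(779)/41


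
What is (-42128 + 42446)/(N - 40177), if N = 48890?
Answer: 318/8713 ≈ 0.036497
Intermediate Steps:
(-42128 + 42446)/(N - 40177) = (-42128 + 42446)/(48890 - 40177) = 318/8713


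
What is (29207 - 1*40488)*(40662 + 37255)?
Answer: -878981677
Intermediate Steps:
(29207 - 1*40488)*(40662 + 37255) = (29207 - 40488)*77917 = -11281*77917 = -878981677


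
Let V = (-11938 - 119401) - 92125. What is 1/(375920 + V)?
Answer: 1/152456 ≈ 6.5593e-6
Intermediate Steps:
V = -223464 (V = -131339 - 92125 = -223464)
1/(375920 + V) = 1/(375920 - 223464) = 1/152456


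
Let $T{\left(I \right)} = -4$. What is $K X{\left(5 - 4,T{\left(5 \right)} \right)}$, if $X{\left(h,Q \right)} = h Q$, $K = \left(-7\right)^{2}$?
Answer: $-196$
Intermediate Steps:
$K = 49$
$X{\left(h,Q \right)} = Q h$
$K X{\left(5 - 4,T{\left(5 \right)} \right)} = 49 \left(- 4 \left(5 - 4\right)\right) = 49 \left(\left(-4\right) 1\right) = 49 \left(-4\right) = -196$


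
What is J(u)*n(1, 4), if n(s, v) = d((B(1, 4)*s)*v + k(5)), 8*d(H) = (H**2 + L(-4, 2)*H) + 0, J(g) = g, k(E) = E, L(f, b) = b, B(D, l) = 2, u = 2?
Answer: 195/4 ≈ 48.750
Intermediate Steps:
d(H) = H/4 + H**2/8 (d(H) = ((H**2 + 2*H) + 0)/8 = (H**2 + 2*H)/8 = H/4 + H**2/8)
n(s, v) = (5 + 2*s*v)*(7 + 2*s*v)/8 (n(s, v) = ((2*s)*v + 5)*(2 + ((2*s)*v + 5))/8 = (2*s*v + 5)*(2 + (2*s*v + 5))/8 = (5 + 2*s*v)*(2 + (5 + 2*s*v))/8 = (5 + 2*s*v)*(7 + 2*s*v)/8)
J(u)*n(1, 4) = 2*((5 + 2*1*4)*(7 + 2*1*4)/8) = 2*((5 + 8)*(7 + 8)/8) = 2*((1/8)*13*15) = 2*(195/8) = 195/4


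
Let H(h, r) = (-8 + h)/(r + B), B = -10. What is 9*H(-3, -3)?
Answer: 99/13 ≈ 7.6154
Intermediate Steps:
H(h, r) = (-8 + h)/(-10 + r) (H(h, r) = (-8 + h)/(r - 10) = (-8 + h)/(-10 + r))
9*H(-3, -3) = 9*((-8 - 3)/(-10 - 3)) = 9*(-11/(-13)) = 9*(-1/13*(-11)) = 9*(11/13) = 99/13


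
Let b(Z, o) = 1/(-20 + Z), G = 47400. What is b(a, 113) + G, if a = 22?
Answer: 94801/2 ≈ 47401.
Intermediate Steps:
b(a, 113) + G = 1/(-20 + 22) + 47400 = 1/2 + 47400 = ½ + 47400 = 94801/2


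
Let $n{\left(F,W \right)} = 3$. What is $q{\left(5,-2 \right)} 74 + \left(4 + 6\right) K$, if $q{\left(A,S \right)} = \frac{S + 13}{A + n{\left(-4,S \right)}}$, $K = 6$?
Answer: $\frac{647}{4} \approx 161.75$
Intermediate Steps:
$q{\left(A,S \right)} = \frac{13 + S}{3 + A}$ ($q{\left(A,S \right)} = \frac{S + 13}{A + 3} = \frac{13 + S}{3 + A}$)
$q{\left(5,-2 \right)} 74 + \left(4 + 6\right) K = \frac{13 - 2}{3 + 5} \cdot 74 + \left(4 + 6\right) 6 = \frac{1}{8} \cdot 11 \cdot 74 + 10 \cdot 6 = \frac{1}{8} \cdot 11 \cdot 74 + 60 = \frac{11}{8} \cdot 74 + 60 = \frac{407}{4} + 60 = \frac{647}{4}$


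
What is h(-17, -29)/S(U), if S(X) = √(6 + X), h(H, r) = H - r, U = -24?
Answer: -2*I*√2 ≈ -2.8284*I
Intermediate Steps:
h(-17, -29)/S(U) = (-17 - 1*(-29))/(√(6 - 24)) = (-17 + 29)/(√(-18)) = 12/((3*I*√2)) = 12*(-I*√2/6) = -2*I*√2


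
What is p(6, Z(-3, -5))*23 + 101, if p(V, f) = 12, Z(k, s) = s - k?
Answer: 377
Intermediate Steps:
p(6, Z(-3, -5))*23 + 101 = 12*23 + 101 = 276 + 101 = 377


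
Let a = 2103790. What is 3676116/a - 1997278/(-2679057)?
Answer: 7025188893116/2818086663015 ≈ 2.4929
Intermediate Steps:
3676116/a - 1997278/(-2679057) = 3676116/2103790 - 1997278/(-2679057) = 3676116*(1/2103790) - 1997278*(-1/2679057) = 1838058/1051895 + 1997278/2679057 = 7025188893116/2818086663015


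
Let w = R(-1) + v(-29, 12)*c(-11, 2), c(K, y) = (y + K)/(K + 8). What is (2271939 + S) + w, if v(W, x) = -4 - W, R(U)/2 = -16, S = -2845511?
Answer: -573529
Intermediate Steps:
R(U) = -32 (R(U) = 2*(-16) = -32)
c(K, y) = (K + y)/(8 + K)
w = 43 (w = -32 + (-4 - 1*(-29))*((-11 + 2)/(8 - 11)) = -32 + (-4 + 29)*(-9/(-3)) = -32 + 25*(-⅓*(-9)) = -32 + 25*3 = -32 + 75 = 43)
(2271939 + S) + w = (2271939 - 2845511) + 43 = -573572 + 43 = -573529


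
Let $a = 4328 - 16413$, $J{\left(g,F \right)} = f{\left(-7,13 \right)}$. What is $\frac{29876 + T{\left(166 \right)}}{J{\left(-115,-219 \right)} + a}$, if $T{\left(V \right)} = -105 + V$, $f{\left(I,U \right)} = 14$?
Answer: $- \frac{29937}{12071} \approx -2.4801$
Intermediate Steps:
$J{\left(g,F \right)} = 14$
$a = -12085$
$\frac{29876 + T{\left(166 \right)}}{J{\left(-115,-219 \right)} + a} = \frac{29876 + \left(-105 + 166\right)}{14 - 12085} = \frac{29876 + 61}{-12071} = 29937 \left(- \frac{1}{12071}\right) = - \frac{29937}{12071}$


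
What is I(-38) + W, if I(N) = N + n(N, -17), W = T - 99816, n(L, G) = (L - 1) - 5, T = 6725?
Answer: -93173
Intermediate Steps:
n(L, G) = -6 + L (n(L, G) = (-1 + L) - 5 = -6 + L)
W = -93091 (W = 6725 - 99816 = -93091)
I(N) = -6 + 2*N (I(N) = N + (-6 + N) = -6 + 2*N)
I(-38) + W = (-6 + 2*(-38)) - 93091 = (-6 - 76) - 93091 = -82 - 93091 = -93173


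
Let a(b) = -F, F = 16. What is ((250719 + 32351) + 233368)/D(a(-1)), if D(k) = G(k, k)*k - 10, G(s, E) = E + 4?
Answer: 19863/7 ≈ 2837.6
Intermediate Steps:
G(s, E) = 4 + E
a(b) = -16 (a(b) = -1*16 = -16)
D(k) = -10 + k*(4 + k) (D(k) = (4 + k)*k - 10 = k*(4 + k) - 10 = -10 + k*(4 + k))
((250719 + 32351) + 233368)/D(a(-1)) = ((250719 + 32351) + 233368)/(-10 - 16*(4 - 16)) = (283070 + 233368)/(-10 - 16*(-12)) = 516438/(-10 + 192) = 516438/182 = 516438*(1/182) = 19863/7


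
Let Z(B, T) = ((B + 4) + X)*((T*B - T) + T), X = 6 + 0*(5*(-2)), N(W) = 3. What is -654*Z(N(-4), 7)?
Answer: -178542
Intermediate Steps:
X = 6 (X = 6 + 0*(-10) = 6 + 0 = 6)
Z(B, T) = B*T*(10 + B) (Z(B, T) = ((B + 4) + 6)*((T*B - T) + T) = ((4 + B) + 6)*((B*T - T) + T) = (10 + B)*((-T + B*T) + T) = (10 + B)*(B*T) = B*T*(10 + B))
-654*Z(N(-4), 7) = -1962*7*(10 + 3) = -1962*7*13 = -654*273 = -178542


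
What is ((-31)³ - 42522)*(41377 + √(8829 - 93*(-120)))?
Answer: -2992095001 - 216939*√2221 ≈ -3.0023e+9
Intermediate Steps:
((-31)³ - 42522)*(41377 + √(8829 - 93*(-120))) = (-29791 - 42522)*(41377 + √(8829 + 11160)) = -72313*(41377 + √19989) = -72313*(41377 + 3*√2221) = -2992095001 - 216939*√2221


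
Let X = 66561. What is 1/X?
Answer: 1/66561 ≈ 1.5024e-5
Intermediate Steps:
1/X = 1/66561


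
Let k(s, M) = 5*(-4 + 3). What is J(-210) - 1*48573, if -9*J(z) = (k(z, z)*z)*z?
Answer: -24073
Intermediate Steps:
k(s, M) = -5 (k(s, M) = 5*(-1) = -5)
J(z) = 5*z²/9 (J(z) = -(-5*z)*z/9 = -(-5)*z²/9 = 5*z²/9)
J(-210) - 1*48573 = (5/9)*(-210)² - 1*48573 = (5/9)*44100 - 48573 = 24500 - 48573 = -24073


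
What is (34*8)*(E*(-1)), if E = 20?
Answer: -5440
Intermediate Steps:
(34*8)*(E*(-1)) = (34*8)*(20*(-1)) = 272*(-20) = -5440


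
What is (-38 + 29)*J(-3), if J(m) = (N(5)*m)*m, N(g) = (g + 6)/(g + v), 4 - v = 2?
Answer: -891/7 ≈ -127.29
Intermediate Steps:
v = 2 (v = 4 - 1*2 = 4 - 2 = 2)
N(g) = (6 + g)/(2 + g) (N(g) = (g + 6)/(g + 2) = (6 + g)/(2 + g))
J(m) = 11*m²/7 (J(m) = (((6 + 5)/(2 + 5))*m)*m = ((11/7)*m)*m = (((⅐)*11)*m)*m = (11*m/7)*m = 11*m²/7)
(-38 + 29)*J(-3) = (-38 + 29)*((11/7)*(-3)²) = -99*9/7 = -9*99/7 = -891/7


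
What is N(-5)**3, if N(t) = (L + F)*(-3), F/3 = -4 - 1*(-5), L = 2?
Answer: -3375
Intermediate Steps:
F = 3 (F = 3*(-4 - 1*(-5)) = 3*(-4 + 5) = 3*1 = 3)
N(t) = -15 (N(t) = (2 + 3)*(-3) = 5*(-3) = -15)
N(-5)**3 = (-15)**3 = -3375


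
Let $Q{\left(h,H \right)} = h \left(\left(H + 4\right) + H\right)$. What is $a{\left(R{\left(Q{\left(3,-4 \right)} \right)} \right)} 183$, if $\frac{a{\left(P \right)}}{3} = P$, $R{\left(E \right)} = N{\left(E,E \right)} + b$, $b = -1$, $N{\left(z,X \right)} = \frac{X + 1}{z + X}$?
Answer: $- \frac{2379}{8} \approx -297.38$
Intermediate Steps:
$N{\left(z,X \right)} = \frac{1 + X}{X + z}$
$Q{\left(h,H \right)} = h \left(4 + 2 H\right)$ ($Q{\left(h,H \right)} = h \left(\left(4 + H\right) + H\right) = h \left(4 + 2 H\right)$)
$R{\left(E \right)} = -1 + \frac{1 + E}{2 E}$ ($R{\left(E \right)} = \frac{1 + E}{E + E} - 1 = \frac{1 + E}{2 E} - 1 = -1 + \frac{1 + E}{2 E}$)
$a{\left(P \right)} = 3 P$
$a{\left(R{\left(Q{\left(3,-4 \right)} \right)} \right)} 183 = 3 \frac{1 - 2 \cdot 3 \left(2 - 4\right)}{2 \cdot 2 \cdot 3 \left(2 - 4\right)} 183 = 3 \frac{1 - 2 \cdot 3 \left(-2\right)}{2 \cdot 2 \cdot 3 \left(-2\right)} 183 = 3 \frac{1 - -12}{2 \left(-12\right)} 183 = 3 \cdot \frac{1}{2} \left(- \frac{1}{12}\right) \left(1 + 12\right) 183 = 3 \cdot \frac{1}{2} \left(- \frac{1}{12}\right) 13 \cdot 183 = 3 \left(- \frac{13}{24}\right) 183 = \left(- \frac{13}{8}\right) 183 = - \frac{2379}{8}$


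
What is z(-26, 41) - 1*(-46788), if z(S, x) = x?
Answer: 46829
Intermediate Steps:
z(-26, 41) - 1*(-46788) = 41 - 1*(-46788) = 41 + 46788 = 46829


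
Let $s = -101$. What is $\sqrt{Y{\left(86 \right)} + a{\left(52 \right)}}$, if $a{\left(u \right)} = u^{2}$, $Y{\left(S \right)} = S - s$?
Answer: $7 \sqrt{59} \approx 53.768$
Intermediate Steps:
$Y{\left(S \right)} = 101 + S$ ($Y{\left(S \right)} = S - -101 = S + 101 = 101 + S$)
$\sqrt{Y{\left(86 \right)} + a{\left(52 \right)}} = \sqrt{\left(101 + 86\right) + 52^{2}} = \sqrt{187 + 2704} = \sqrt{2891} = 7 \sqrt{59}$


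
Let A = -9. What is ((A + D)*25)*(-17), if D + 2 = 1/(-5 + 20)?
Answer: 13940/3 ≈ 4646.7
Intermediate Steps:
D = -29/15 (D = -2 + 1/(-5 + 20) = -2 + 1/15 = -29/15 ≈ -1.9333)
((A + D)*25)*(-17) = ((-9 - 29/15)*25)*(-17) = -164/15*25*(-17) = -820/3*(-17) = 13940/3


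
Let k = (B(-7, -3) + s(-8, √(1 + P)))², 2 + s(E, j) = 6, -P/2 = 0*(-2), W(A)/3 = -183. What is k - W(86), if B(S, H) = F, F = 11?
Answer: 774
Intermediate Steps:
W(A) = -549 (W(A) = 3*(-183) = -549)
P = 0 (P = -0*(-2) = -2*0 = 0)
B(S, H) = 11
s(E, j) = 4 (s(E, j) = -2 + 6 = 4)
k = 225 (k = (11 + 4)² = 15² = 225)
k - W(86) = 225 - 1*(-549) = 225 + 549 = 774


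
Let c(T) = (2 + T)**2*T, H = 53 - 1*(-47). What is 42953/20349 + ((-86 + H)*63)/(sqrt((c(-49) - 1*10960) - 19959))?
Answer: 42953/20349 - 63*I*sqrt(710)/710 ≈ 2.1108 - 2.3643*I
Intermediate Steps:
H = 100 (H = 53 + 47 = 100)
c(T) = T*(2 + T)**2
42953/20349 + ((-86 + H)*63)/(sqrt((c(-49) - 1*10960) - 19959)) = 42953/20349 + ((-86 + 100)*63)/(sqrt((-49*(2 - 49)**2 - 1*10960) - 19959)) = 42953*(1/20349) + (14*63)/(sqrt((-49*(-47)**2 - 10960) - 19959)) = 42953/20349 + 882/(sqrt((-49*2209 - 10960) - 19959)) = 42953/20349 + 882/(sqrt((-108241 - 10960) - 19959)) = 42953/20349 + 882/(sqrt(-119201 - 19959)) = 42953/20349 + 882/(sqrt(-139160)) = 42953/20349 + 882/((14*I*sqrt(710))) = 42953/20349 + 882*(-I*sqrt(710)/9940) = 42953/20349 - 63*I*sqrt(710)/710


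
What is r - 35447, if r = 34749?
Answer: -698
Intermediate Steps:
r - 35447 = 34749 - 35447 = -698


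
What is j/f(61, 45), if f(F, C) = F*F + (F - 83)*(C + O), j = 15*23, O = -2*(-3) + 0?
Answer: 15/113 ≈ 0.13274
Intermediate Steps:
O = 6 (O = 6 + 0 = 6)
j = 345
f(F, C) = F**2 + (-83 + F)*(6 + C) (f(F, C) = F*F + (F - 83)*(C + 6) = F**2 + (-83 + F)*(6 + C))
j/f(61, 45) = 345/(-498 + 61**2 - 83*45 + 6*61 + 45*61) = 345/(-498 + 3721 - 3735 + 366 + 2745) = 345/2599 = 345*(1/2599) = 15/113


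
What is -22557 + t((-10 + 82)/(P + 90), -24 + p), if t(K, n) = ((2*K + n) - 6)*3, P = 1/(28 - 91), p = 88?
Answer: -126862011/5669 ≈ -22378.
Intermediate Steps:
P = -1/63 (P = 1/(-63) = -1/63 ≈ -0.015873)
t(K, n) = -18 + 3*n + 6*K (t(K, n) = ((n + 2*K) - 6)*3 = (-6 + n + 2*K)*3 = -18 + 3*n + 6*K)
-22557 + t((-10 + 82)/(P + 90), -24 + p) = -22557 + (-18 + 3*(-24 + 88) + 6*((-10 + 82)/(-1/63 + 90))) = -22557 + (-18 + 3*64 + 6*(72/(5669/63))) = -22557 + (-18 + 192 + 6*(72*(63/5669))) = -22557 + (-18 + 192 + 6*(4536/5669)) = -22557 + (-18 + 192 + 27216/5669) = -22557 + 1013622/5669 = -126862011/5669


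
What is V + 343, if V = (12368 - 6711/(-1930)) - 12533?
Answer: 350251/1930 ≈ 181.48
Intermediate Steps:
V = -311739/1930 (V = (12368 - 6711*(-1/1930)) - 12533 = (12368 + 6711/1930) - 12533 = 23876951/1930 - 12533 = -311739/1930 ≈ -161.52)
V + 343 = -311739/1930 + 343 = 350251/1930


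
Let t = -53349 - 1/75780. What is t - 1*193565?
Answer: -18711142921/75780 ≈ -2.4691e+5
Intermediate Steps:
t = -4042787221/75780 (t = -53349 - 1*1/75780 = -53349 - 1/75780 = -4042787221/75780 ≈ -53349.)
t - 1*193565 = -4042787221/75780 - 1*193565 = -4042787221/75780 - 193565 = -18711142921/75780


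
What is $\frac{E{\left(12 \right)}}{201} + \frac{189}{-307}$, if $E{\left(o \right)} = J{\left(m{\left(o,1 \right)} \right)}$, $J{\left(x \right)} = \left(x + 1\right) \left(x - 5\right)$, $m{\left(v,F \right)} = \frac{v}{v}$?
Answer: $- \frac{40445}{61707} \approx -0.65544$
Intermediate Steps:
$m{\left(v,F \right)} = 1$
$J{\left(x \right)} = \left(1 + x\right) \left(-5 + x\right)$
$E{\left(o \right)} = -8$ ($E{\left(o \right)} = -5 + 1^{2} - 4 = -5 + 1 - 4 = -8$)
$\frac{E{\left(12 \right)}}{201} + \frac{189}{-307} = - \frac{8}{201} + \frac{189}{-307} = \left(-8\right) \frac{1}{201} + 189 \left(- \frac{1}{307}\right) = - \frac{8}{201} - \frac{189}{307} = - \frac{40445}{61707}$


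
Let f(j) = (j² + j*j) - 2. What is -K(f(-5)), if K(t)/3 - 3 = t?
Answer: -153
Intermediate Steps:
f(j) = -2 + 2*j² (f(j) = (j² + j²) - 2 = 2*j² - 2 = -2 + 2*j²)
K(t) = 9 + 3*t
-K(f(-5)) = -(9 + 3*(-2 + 2*(-5)²)) = -(9 + 3*(-2 + 2*25)) = -(9 + 3*(-2 + 50)) = -(9 + 3*48) = -(9 + 144) = -1*153 = -153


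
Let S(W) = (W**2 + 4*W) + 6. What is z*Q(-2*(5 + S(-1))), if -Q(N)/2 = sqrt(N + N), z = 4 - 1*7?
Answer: 24*I*sqrt(2) ≈ 33.941*I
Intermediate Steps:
S(W) = 6 + W**2 + 4*W
z = -3 (z = 4 - 7 = -3)
Q(N) = -2*sqrt(2)*sqrt(N) (Q(N) = -2*sqrt(N + N) = -2*sqrt(2)*sqrt(N))
z*Q(-2*(5 + S(-1))) = -(-6)*sqrt(2)*sqrt(-2*(5 + (6 + (-1)**2 + 4*(-1)))) = -(-6)*sqrt(2)*sqrt(-2*(5 + (6 + 1 - 4))) = -(-6)*sqrt(2)*sqrt(-2*(5 + 3)) = -(-6)*sqrt(2)*sqrt(-2*8) = -(-6)*sqrt(2)*sqrt(-16) = -(-6)*sqrt(2)*4*I = -(-24)*I*sqrt(2) = 24*I*sqrt(2)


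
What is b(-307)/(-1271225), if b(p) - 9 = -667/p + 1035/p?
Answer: -479/78053215 ≈ -6.1368e-6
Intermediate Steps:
b(p) = 9 + 368/p (b(p) = 9 + (-667/p + 1035/p) = 9 + 368/p)
b(-307)/(-1271225) = (9 + 368/(-307))/(-1271225) = (9 + 368*(-1/307))*(-1/1271225) = (9 - 368/307)*(-1/1271225) = (2395/307)*(-1/1271225) = -479/78053215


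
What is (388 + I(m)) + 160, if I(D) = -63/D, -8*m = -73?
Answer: 39500/73 ≈ 541.10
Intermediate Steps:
m = 73/8 (m = -⅛*(-73) = 73/8 ≈ 9.1250)
(388 + I(m)) + 160 = (388 - 63/73/8) + 160 = (388 - 63*8/73) + 160 = (388 - 504/73) + 160 = 27820/73 + 160 = 39500/73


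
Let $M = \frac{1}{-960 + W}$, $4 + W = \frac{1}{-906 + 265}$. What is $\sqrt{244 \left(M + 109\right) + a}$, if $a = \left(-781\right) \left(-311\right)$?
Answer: $\frac{\sqrt{4115939056520907}}{123585} \approx 519.12$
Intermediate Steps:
$W = - \frac{2565}{641}$ ($W = -4 + \frac{1}{-906 + 265} = -4 + \frac{1}{-641} = -4 - \frac{1}{641} = - \frac{2565}{641} \approx -4.0016$)
$M = - \frac{641}{617925}$ ($M = \frac{1}{-960 - \frac{2565}{641}} = \frac{1}{- \frac{617925}{641}} = - \frac{641}{617925} \approx -0.0010373$)
$a = 242891$
$\sqrt{244 \left(M + 109\right) + a} = \sqrt{244 \left(- \frac{641}{617925} + 109\right) + 242891} = \sqrt{244 \cdot \frac{67353184}{617925} + 242891} = \sqrt{\frac{16434176896}{617925} + 242891} = \sqrt{\frac{166522598071}{617925}} = \frac{\sqrt{4115939056520907}}{123585}$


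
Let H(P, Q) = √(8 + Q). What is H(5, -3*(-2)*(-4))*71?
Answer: 284*I ≈ 284.0*I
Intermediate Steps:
H(5, -3*(-2)*(-4))*71 = √(8 - 3*(-2)*(-4))*71 = √(8 + 6*(-4))*71 = √(8 - 24)*71 = √(-16)*71 = (4*I)*71 = 284*I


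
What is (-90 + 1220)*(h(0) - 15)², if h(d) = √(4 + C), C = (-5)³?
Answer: 117520 - 372900*I ≈ 1.1752e+5 - 3.729e+5*I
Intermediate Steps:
C = -125
h(d) = 11*I (h(d) = √(4 - 125) = √(-121) = 11*I)
(-90 + 1220)*(h(0) - 15)² = (-90 + 1220)*(11*I - 15)² = 1130*(-15 + 11*I)²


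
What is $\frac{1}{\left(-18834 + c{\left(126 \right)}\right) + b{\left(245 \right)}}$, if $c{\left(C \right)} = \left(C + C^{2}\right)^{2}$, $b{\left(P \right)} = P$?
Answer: $\frac{1}{256045415} \approx 3.9056 \cdot 10^{-9}$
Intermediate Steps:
$\frac{1}{\left(-18834 + c{\left(126 \right)}\right) + b{\left(245 \right)}} = \frac{1}{\left(-18834 + 126^{2} \left(1 + 126\right)^{2}\right) + 245} = \frac{1}{\left(-18834 + 15876 \cdot 127^{2}\right) + 245} = \frac{1}{\left(-18834 + 15876 \cdot 16129\right) + 245} = \frac{1}{\left(-18834 + 256064004\right) + 245} = \frac{1}{256045170 + 245} = \frac{1}{256045415}$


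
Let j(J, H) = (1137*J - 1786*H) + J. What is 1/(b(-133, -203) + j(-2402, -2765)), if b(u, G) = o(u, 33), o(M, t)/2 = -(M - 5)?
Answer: 1/2205090 ≈ 4.5350e-7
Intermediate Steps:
j(J, H) = -1786*H + 1138*J (j(J, H) = (-1786*H + 1137*J) + J = -1786*H + 1138*J)
o(M, t) = 10 - 2*M (o(M, t) = 2*(-(M - 5)) = 2*(-(-5 + M)) = 2*(5 - M) = 10 - 2*M)
b(u, G) = 10 - 2*u
1/(b(-133, -203) + j(-2402, -2765)) = 1/((10 - 2*(-133)) + (-1786*(-2765) + 1138*(-2402))) = 1/((10 + 266) + (4938290 - 2733476)) = 1/(276 + 2204814) = 1/2205090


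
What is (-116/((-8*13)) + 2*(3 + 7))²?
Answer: 301401/676 ≈ 445.86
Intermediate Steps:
(-116/((-8*13)) + 2*(3 + 7))² = (-116/(-104) + 2*10)² = (-116*(-1/104) + 20)² = (29/26 + 20)² = (549/26)² = 301401/676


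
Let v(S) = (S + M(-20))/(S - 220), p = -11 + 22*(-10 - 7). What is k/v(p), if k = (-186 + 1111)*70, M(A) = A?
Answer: 7834750/81 ≈ 96725.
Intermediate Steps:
p = -385 (p = -11 + 22*(-17) = -11 - 374 = -385)
v(S) = (-20 + S)/(-220 + S) (v(S) = (S - 20)/(S - 220) = (-20 + S)/(-220 + S))
k = 64750 (k = 925*70 = 64750)
k/v(p) = 64750/(((-20 - 385)/(-220 - 385))) = 64750/((-405/(-605))) = 64750/((-1/605*(-405))) = 64750/(81/121) = 64750*(121/81) = 7834750/81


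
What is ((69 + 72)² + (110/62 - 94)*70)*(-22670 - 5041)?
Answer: -11532791691/31 ≈ -3.7203e+8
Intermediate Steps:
((69 + 72)² + (110/62 - 94)*70)*(-22670 - 5041) = (141² + (110*(1/62) - 94)*70)*(-27711) = (19881 + (55/31 - 94)*70)*(-27711) = (19881 - 2859/31*70)*(-27711) = (19881 - 200130/31)*(-27711) = (416181/31)*(-27711) = -11532791691/31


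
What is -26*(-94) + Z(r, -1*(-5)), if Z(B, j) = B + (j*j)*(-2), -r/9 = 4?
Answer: 2358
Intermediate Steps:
r = -36 (r = -9*4 = -36)
Z(B, j) = B - 2*j**2 (Z(B, j) = B + j**2*(-2) = B - 2*j**2)
-26*(-94) + Z(r, -1*(-5)) = -26*(-94) + (-36 - 2*(-1*(-5))**2) = 2444 + (-36 - 2*5**2) = 2444 + (-36 - 2*25) = 2444 + (-36 - 50) = 2444 - 86 = 2358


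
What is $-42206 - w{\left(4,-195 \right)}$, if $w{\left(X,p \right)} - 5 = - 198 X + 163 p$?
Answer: $-9634$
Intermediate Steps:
$w{\left(X,p \right)} = 5 - 198 X + 163 p$ ($w{\left(X,p \right)} = 5 - \left(- 163 p + 198 X\right) = 5 - 198 X + 163 p$)
$-42206 - w{\left(4,-195 \right)} = -42206 - \left(5 - 792 + 163 \left(-195\right)\right) = -42206 - \left(5 - 792 - 31785\right) = -42206 - -32572 = -42206 + 32572 = -9634$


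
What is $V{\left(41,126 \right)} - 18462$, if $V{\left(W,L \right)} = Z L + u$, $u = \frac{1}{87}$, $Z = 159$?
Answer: $\frac{136765}{87} \approx 1572.0$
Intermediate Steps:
$u = \frac{1}{87} \approx 0.011494$
$V{\left(W,L \right)} = \frac{1}{87} + 159 L$ ($V{\left(W,L \right)} = 159 L + \frac{1}{87} = \frac{1}{87} + 159 L$)
$V{\left(41,126 \right)} - 18462 = \left(\frac{1}{87} + 159 \cdot 126\right) - 18462 = \left(\frac{1}{87} + 20034\right) - 18462 = \frac{1742959}{87} - 18462 = \frac{136765}{87}$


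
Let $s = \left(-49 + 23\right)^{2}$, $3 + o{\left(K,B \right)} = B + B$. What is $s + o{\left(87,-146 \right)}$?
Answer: $381$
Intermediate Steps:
$o{\left(K,B \right)} = -3 + 2 B$ ($o{\left(K,B \right)} = -3 + \left(B + B\right) = -3 + 2 B$)
$s = 676$ ($s = \left(-26\right)^{2} = 676$)
$s + o{\left(87,-146 \right)} = 676 + \left(-3 + 2 \left(-146\right)\right) = 676 - 295 = 381$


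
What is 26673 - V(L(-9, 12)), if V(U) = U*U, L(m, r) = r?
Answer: 26529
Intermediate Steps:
V(U) = U²
26673 - V(L(-9, 12)) = 26673 - 1*12² = 26673 - 1*144 = 26673 - 144 = 26529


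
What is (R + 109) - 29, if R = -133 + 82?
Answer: 29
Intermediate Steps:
R = -51
(R + 109) - 29 = (-51 + 109) - 29 = 58 - 29 = 29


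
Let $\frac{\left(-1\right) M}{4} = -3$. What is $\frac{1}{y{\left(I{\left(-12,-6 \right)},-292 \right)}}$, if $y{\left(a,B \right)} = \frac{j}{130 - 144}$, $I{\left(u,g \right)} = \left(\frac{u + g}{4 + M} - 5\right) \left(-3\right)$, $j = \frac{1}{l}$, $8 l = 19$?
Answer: $- \frac{133}{4} \approx -33.25$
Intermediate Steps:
$l = \frac{19}{8}$ ($l = \frac{1}{8} \cdot 19 = \frac{19}{8} \approx 2.375$)
$M = 12$ ($M = \left(-4\right) \left(-3\right) = 12$)
$j = \frac{8}{19}$ ($j = \frac{1}{\frac{19}{8}} = \frac{8}{19} \approx 0.42105$)
$I{\left(u,g \right)} = 15 - \frac{3 g}{16} - \frac{3 u}{16}$ ($I{\left(u,g \right)} = \left(\frac{u + g}{4 + 12} - 5\right) \left(-3\right) = \left(\frac{g + u}{16} - 5\right) \left(-3\right) = \left(\left(g + u\right) \frac{1}{16} - 5\right) \left(-3\right) = \left(\left(\frac{g}{16} + \frac{u}{16}\right) - 5\right) \left(-3\right) = \left(-5 + \frac{g}{16} + \frac{u}{16}\right) \left(-3\right) = 15 - \frac{3 g}{16} - \frac{3 u}{16}$)
$y{\left(a,B \right)} = - \frac{4}{133}$ ($y{\left(a,B \right)} = \frac{8}{19 \left(130 - 144\right)} = \frac{8}{19 \left(-14\right)} = \frac{8}{19} \left(- \frac{1}{14}\right) = - \frac{4}{133}$)
$\frac{1}{y{\left(I{\left(-12,-6 \right)},-292 \right)}} = \frac{1}{- \frac{4}{133}} = - \frac{133}{4}$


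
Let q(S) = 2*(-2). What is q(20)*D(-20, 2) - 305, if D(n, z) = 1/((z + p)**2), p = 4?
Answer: -2746/9 ≈ -305.11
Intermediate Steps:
q(S) = -4
D(n, z) = (4 + z)**(-2) (D(n, z) = 1/((z + 4)**2) = 1/((4 + z)**2) = (4 + z)**(-2))
q(20)*D(-20, 2) - 305 = -4/(4 + 2)**2 - 305 = -4/6**2 - 305 = -4*1/36 - 305 = -1/9 - 305 = -2746/9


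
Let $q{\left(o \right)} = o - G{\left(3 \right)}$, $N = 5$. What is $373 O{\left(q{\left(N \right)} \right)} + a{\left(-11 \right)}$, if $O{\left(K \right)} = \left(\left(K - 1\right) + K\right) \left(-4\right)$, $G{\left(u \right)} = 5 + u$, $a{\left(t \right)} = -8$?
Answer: $10436$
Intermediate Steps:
$q{\left(o \right)} = -8 + o$ ($q{\left(o \right)} = o - \left(5 + 3\right) = o - 8 = -8 + o$)
$O{\left(K \right)} = 4 - 8 K$ ($O{\left(K \right)} = \left(\left(-1 + K\right) + K\right) \left(-4\right) = \left(-1 + 2 K\right) \left(-4\right) = 4 - 8 K$)
$373 O{\left(q{\left(N \right)} \right)} + a{\left(-11 \right)} = 373 \left(4 - 8 \left(-8 + 5\right)\right) - 8 = 373 \left(4 - -24\right) - 8 = 373 \left(4 + 24\right) - 8 = 373 \cdot 28 - 8 = 10444 - 8 = 10436$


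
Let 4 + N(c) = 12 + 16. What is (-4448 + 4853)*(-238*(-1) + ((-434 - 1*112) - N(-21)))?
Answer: -134460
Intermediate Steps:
N(c) = 24 (N(c) = -4 + (12 + 16) = -4 + 28 = 24)
(-4448 + 4853)*(-238*(-1) + ((-434 - 1*112) - N(-21))) = (-4448 + 4853)*(-238*(-1) + ((-434 - 1*112) - 1*24)) = 405*(-119*(-2) + ((-434 - 112) - 24)) = 405*(238 + (-546 - 24)) = 405*(238 - 570) = 405*(-332) = -134460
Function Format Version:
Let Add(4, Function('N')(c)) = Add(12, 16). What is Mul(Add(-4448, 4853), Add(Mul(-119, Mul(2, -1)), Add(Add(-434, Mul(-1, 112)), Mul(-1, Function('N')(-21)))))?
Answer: -134460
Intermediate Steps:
Function('N')(c) = 24 (Function('N')(c) = Add(-4, Add(12, 16)) = Add(-4, 28) = 24)
Mul(Add(-4448, 4853), Add(Mul(-119, Mul(2, -1)), Add(Add(-434, Mul(-1, 112)), Mul(-1, Function('N')(-21))))) = Mul(Add(-4448, 4853), Add(Mul(-119, Mul(2, -1)), Add(Add(-434, Mul(-1, 112)), Mul(-1, 24)))) = Mul(405, Add(Mul(-119, -2), Add(Add(-434, -112), -24))) = Mul(405, Add(238, Add(-546, -24))) = Mul(405, Add(238, -570)) = Mul(405, -332) = -134460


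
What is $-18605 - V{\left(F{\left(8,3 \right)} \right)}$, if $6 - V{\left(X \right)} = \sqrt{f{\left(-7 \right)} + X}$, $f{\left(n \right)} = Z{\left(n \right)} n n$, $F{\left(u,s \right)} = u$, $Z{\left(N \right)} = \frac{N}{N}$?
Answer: $-18611 + \sqrt{57} \approx -18603.0$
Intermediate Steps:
$Z{\left(N \right)} = 1$
$f{\left(n \right)} = n^{2}$ ($f{\left(n \right)} = 1 n n = n n = n^{2}$)
$V{\left(X \right)} = 6 - \sqrt{49 + X}$ ($V{\left(X \right)} = 6 - \sqrt{\left(-7\right)^{2} + X} = 6 - \sqrt{49 + X}$)
$-18605 - V{\left(F{\left(8,3 \right)} \right)} = -18605 - \left(6 - \sqrt{49 + 8}\right) = -18605 - \left(6 - \sqrt{57}\right) = -18611 + \sqrt{57}$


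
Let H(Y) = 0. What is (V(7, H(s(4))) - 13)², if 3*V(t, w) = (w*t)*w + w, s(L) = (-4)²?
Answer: 169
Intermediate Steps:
s(L) = 16
V(t, w) = w/3 + t*w²/3 (V(t, w) = ((w*t)*w + w)/3 = ((t*w)*w + w)/3 = (t*w² + w)/3 = (w + t*w²)/3 = w/3 + t*w²/3)
(V(7, H(s(4))) - 13)² = ((⅓)*0*(1 + 7*0) - 13)² = ((⅓)*0*(1 + 0) - 13)² = ((⅓)*0*1 - 13)² = (0 - 13)² = (-13)² = 169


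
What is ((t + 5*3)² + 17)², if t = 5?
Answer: 173889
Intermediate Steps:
((t + 5*3)² + 17)² = ((5 + 5*3)² + 17)² = ((5 + 15)² + 17)² = (20² + 17)² = (400 + 17)² = 417² = 173889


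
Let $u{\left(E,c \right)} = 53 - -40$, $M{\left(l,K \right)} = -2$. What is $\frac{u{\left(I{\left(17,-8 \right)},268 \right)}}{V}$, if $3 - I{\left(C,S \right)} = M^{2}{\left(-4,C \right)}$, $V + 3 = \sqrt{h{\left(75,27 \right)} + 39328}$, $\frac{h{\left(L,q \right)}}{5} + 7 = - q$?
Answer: $\frac{279}{39149} + \frac{93 \sqrt{39158}}{39149} \approx 0.47721$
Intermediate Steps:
$h{\left(L,q \right)} = -35 - 5 q$ ($h{\left(L,q \right)} = -35 + 5 \left(- q\right) = -35 - 5 q$)
$V = -3 + \sqrt{39158}$ ($V = -3 + \sqrt{\left(-35 - 135\right) + 39328} = -3 + \sqrt{-170 + 39328} = -3 + \sqrt{39158} \approx 194.88$)
$I{\left(C,S \right)} = -1$ ($I{\left(C,S \right)} = 3 - \left(-2\right)^{2} = 3 - 4 = -1$)
$u{\left(E,c \right)} = 93$ ($u{\left(E,c \right)} = 53 + 40 = 93$)
$\frac{u{\left(I{\left(17,-8 \right)},268 \right)}}{V} = \frac{93}{-3 + \sqrt{39158}}$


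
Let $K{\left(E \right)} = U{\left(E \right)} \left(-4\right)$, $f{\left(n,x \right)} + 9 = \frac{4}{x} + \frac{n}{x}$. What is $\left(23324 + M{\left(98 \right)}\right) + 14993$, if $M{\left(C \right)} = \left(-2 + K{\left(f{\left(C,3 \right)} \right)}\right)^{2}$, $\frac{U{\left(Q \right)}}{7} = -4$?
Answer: $50417$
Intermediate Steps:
$f{\left(n,x \right)} = -9 + \frac{4}{x} + \frac{n}{x}$ ($f{\left(n,x \right)} = -9 + \left(\frac{4}{x} + \frac{n}{x}\right) = -9 + \frac{4}{x} + \frac{n}{x}$)
$U{\left(Q \right)} = -28$ ($U{\left(Q \right)} = 7 \left(-4\right) = -28$)
$K{\left(E \right)} = 112$ ($K{\left(E \right)} = \left(-28\right) \left(-4\right) = 112$)
$M{\left(C \right)} = 12100$ ($M{\left(C \right)} = \left(-2 + 112\right)^{2} = 110^{2} = 12100$)
$\left(23324 + M{\left(98 \right)}\right) + 14993 = \left(23324 + 12100\right) + 14993 = 35424 + 14993 = 50417$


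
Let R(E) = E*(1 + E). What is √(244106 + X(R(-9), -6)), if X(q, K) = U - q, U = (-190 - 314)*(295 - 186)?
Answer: √189098 ≈ 434.85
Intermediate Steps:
U = -54936 (U = -504*109 = -54936)
X(q, K) = -54936 - q
√(244106 + X(R(-9), -6)) = √(244106 + (-54936 - (-9)*(1 - 9))) = √(244106 + (-54936 - (-9)*(-8))) = √(244106 + (-54936 - 1*72)) = √(244106 + (-54936 - 72)) = √(244106 - 55008) = √189098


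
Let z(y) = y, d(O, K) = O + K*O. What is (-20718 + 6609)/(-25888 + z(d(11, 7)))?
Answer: 4703/8600 ≈ 0.54686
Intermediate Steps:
(-20718 + 6609)/(-25888 + z(d(11, 7))) = (-20718 + 6609)/(-25888 + 11*(1 + 7)) = -14109/(-25888 + 11*8) = -14109/(-25888 + 88) = -14109/(-25800) = -14109*(-1/25800) = 4703/8600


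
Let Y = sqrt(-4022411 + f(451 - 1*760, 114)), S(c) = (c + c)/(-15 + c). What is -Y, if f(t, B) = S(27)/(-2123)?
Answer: -I*sqrt(72518101110290)/4246 ≈ -2005.6*I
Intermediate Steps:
S(c) = 2*c/(-15 + c) (S(c) = (2*c)/(-15 + c) = 2*c/(-15 + c))
f(t, B) = -9/4246 (f(t, B) = (2*27/(-15 + 27))/(-2123) = (2*27/12)*(-1/2123) = (2*27*(1/12))*(-1/2123) = (9/2)*(-1/2123) = -9/4246)
Y = I*sqrt(72518101110290)/4246 (Y = sqrt(-4022411 - 9/4246) = sqrt(-17079157115/4246) = I*sqrt(72518101110290)/4246 ≈ 2005.6*I)
-Y = -I*sqrt(72518101110290)/4246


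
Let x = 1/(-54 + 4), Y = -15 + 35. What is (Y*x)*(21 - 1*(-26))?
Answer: -94/5 ≈ -18.800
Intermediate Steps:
Y = 20
x = -1/50 (x = 1/(-50) = -1/50 ≈ -0.020000)
(Y*x)*(21 - 1*(-26)) = (20*(-1/50))*(21 - 1*(-26)) = -2*(21 + 26)/5 = -2/5*47 = -94/5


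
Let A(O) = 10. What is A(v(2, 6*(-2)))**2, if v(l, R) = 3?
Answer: 100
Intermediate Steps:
A(v(2, 6*(-2)))**2 = 10**2 = 100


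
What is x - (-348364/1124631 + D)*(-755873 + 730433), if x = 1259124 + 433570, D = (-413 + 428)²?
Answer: 2777393869918/374877 ≈ 7.4088e+6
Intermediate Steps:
D = 225 (D = 15² = 225)
x = 1692694
x - (-348364/1124631 + D)*(-755873 + 730433) = 1692694 - (-348364/1124631 + 225)*(-755873 + 730433) = 1692694 - (-348364*1/1124631 + 225)*(-25440) = 1692694 - (-348364/1124631 + 225)*(-25440) = 1692694 - 252693611*(-25440)/1124631 = 1692694 - 1*(-2142841821280/374877) = 1692694 + 2142841821280/374877 = 2777393869918/374877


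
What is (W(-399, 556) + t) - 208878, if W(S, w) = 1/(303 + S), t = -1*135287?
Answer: -33039841/96 ≈ -3.4417e+5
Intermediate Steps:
t = -135287
(W(-399, 556) + t) - 208878 = (1/(303 - 399) - 135287) - 208878 = (1/(-96) - 135287) - 208878 = (-1/96 - 135287) - 208878 = -12987553/96 - 208878 = -33039841/96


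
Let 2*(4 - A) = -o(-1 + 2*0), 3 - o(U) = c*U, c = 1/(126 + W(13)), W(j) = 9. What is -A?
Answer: -743/135 ≈ -5.5037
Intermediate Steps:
c = 1/135 (c = 1/(126 + 9) = 1/135 ≈ 0.0074074)
o(U) = 3 - U/135
A = 743/135 (A = 4 - (-1)*(3 - (-1 + 2*0)/135)/2 = 4 - (-1)*(3 - (-1 + 0)/135)/2 = 4 - (-1)*(3 - 1/135*(-1))/2 = 4 - (-1)*(3 + 1/135)/2 = 4 - (-1)*406/(2*135) = 4 - 1/2*(-406/135) = 4 + 203/135 = 743/135 ≈ 5.5037)
-A = -1*743/135 = -743/135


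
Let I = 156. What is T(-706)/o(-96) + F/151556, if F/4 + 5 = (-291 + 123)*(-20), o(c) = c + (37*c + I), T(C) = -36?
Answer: 363324/3675233 ≈ 0.098857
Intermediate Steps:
o(c) = 156 + 38*c (o(c) = c + (37*c + 156) = c + (156 + 37*c) = 156 + 38*c)
F = 13420 (F = -20 + 4*((-291 + 123)*(-20)) = -20 + 4*(-168*(-20)) = -20 + 4*3360 = -20 + 13440 = 13420)
T(-706)/o(-96) + F/151556 = -36/(156 + 38*(-96)) + 13420/151556 = -36/(156 - 3648) + 13420*(1/151556) = -36/(-3492) + 3355/37889 = -36*(-1/3492) + 3355/37889 = 1/97 + 3355/37889 = 363324/3675233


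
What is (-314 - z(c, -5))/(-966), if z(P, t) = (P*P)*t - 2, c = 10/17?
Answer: 44834/139587 ≈ 0.32119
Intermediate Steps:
c = 10/17 (c = 10*(1/17) = 10/17 ≈ 0.58823)
z(P, t) = -2 + t*P² (z(P, t) = P²*t - 2 = t*P² - 2 = -2 + t*P²)
(-314 - z(c, -5))/(-966) = (-314 - (-2 - 5*(10/17)²))/(-966) = (-314 - (-2 - 5*100/289))*(-1/966) = (-314 - (-2 - 500/289))*(-1/966) = (-314 - 1*(-1078/289))*(-1/966) = (-314 + 1078/289)*(-1/966) = -89668/289*(-1/966) = 44834/139587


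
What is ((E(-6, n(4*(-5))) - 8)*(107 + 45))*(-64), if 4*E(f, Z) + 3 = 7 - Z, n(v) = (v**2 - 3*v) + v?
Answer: 1138176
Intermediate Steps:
n(v) = v**2 - 2*v
E(f, Z) = 1 - Z/4 (E(f, Z) = -3/4 + (7 - Z)/4 = -3/4 + (7/4 - Z/4) = 1 - Z/4)
((E(-6, n(4*(-5))) - 8)*(107 + 45))*(-64) = (((1 - 4*(-5)*(-2 + 4*(-5))/4) - 8)*(107 + 45))*(-64) = (((1 - (-5)*(-2 - 20)) - 8)*152)*(-64) = (((1 - (-5)*(-22)) - 8)*152)*(-64) = (((1 - 1/4*440) - 8)*152)*(-64) = (((1 - 110) - 8)*152)*(-64) = ((-109 - 8)*152)*(-64) = -117*152*(-64) = -17784*(-64) = 1138176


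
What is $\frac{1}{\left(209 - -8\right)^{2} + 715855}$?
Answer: $\frac{1}{762944} \approx 1.3107 \cdot 10^{-6}$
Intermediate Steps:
$\frac{1}{\left(209 - -8\right)^{2} + 715855} = \frac{1}{\left(209 + 8\right)^{2} + 715855} = \frac{1}{217^{2} + 715855} = \frac{1}{47089 + 715855} = \frac{1}{762944}$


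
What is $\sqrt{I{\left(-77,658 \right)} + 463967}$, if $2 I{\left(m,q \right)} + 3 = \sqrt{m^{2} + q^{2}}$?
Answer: $\frac{\sqrt{1855862 + 182 \sqrt{53}}}{2} \approx 681.39$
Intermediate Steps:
$I{\left(m,q \right)} = - \frac{3}{2} + \frac{\sqrt{m^{2} + q^{2}}}{2}$
$\sqrt{I{\left(-77,658 \right)} + 463967} = \sqrt{\left(- \frac{3}{2} + \frac{\sqrt{\left(-77\right)^{2} + 658^{2}}}{2}\right) + 463967} = \sqrt{\left(- \frac{3}{2} + \frac{\sqrt{5929 + 432964}}{2}\right) + 463967} = \sqrt{\left(- \frac{3}{2} + \frac{\sqrt{438893}}{2}\right) + 463967} = \sqrt{\left(- \frac{3}{2} + \frac{91 \sqrt{53}}{2}\right) + 463967} = \sqrt{\frac{927931}{2} + \frac{91 \sqrt{53}}{2}}$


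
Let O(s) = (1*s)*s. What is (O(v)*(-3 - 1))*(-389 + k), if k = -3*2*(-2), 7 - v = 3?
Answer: 24128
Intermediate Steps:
v = 4 (v = 7 - 1*3 = 7 - 3 = 4)
O(s) = s² (O(s) = s*s = s²)
k = 12 (k = -6*(-2) = 12)
(O(v)*(-3 - 1))*(-389 + k) = (4²*(-3 - 1))*(-389 + 12) = (16*(-4))*(-377) = -64*(-377) = 24128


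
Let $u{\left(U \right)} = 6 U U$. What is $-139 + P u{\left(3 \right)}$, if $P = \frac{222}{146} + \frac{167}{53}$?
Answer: $\frac{438205}{3869} \approx 113.26$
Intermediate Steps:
$u{\left(U \right)} = 6 U^{2}$
$P = \frac{18074}{3869}$ ($P = 222 \cdot \frac{1}{146} + 167 \cdot \frac{1}{53} = \frac{111}{73} + \frac{167}{53} = \frac{18074}{3869} \approx 4.6715$)
$-139 + P u{\left(3 \right)} = -139 + \frac{18074 \cdot 6 \cdot 3^{2}}{3869} = -139 + \frac{18074 \cdot 6 \cdot 9}{3869} = -139 + \frac{18074}{3869} \cdot 54 = -139 + \frac{975996}{3869} = \frac{438205}{3869}$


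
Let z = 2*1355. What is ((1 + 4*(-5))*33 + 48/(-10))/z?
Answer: -3159/13550 ≈ -0.23314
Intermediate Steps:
z = 2710
((1 + 4*(-5))*33 + 48/(-10))/z = ((1 + 4*(-5))*33 + 48/(-10))/2710 = ((1 - 20)*33 + 48*(-⅒))*(1/2710) = (-19*33 - 24/5)*(1/2710) = (-627 - 24/5)*(1/2710) = -3159/5*1/2710 = -3159/13550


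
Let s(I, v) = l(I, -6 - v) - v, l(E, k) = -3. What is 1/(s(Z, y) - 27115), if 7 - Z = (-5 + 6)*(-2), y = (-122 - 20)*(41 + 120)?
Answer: -1/4256 ≈ -0.00023496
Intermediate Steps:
y = -22862 (y = -142*161 = -22862)
Z = 9 (Z = 7 - (-5 + 6)*(-2) = 7 - (-2) = 7 - 1*(-2) = 7 + 2 = 9)
s(I, v) = -3 - v
1/(s(Z, y) - 27115) = 1/((-3 - 1*(-22862)) - 27115) = 1/((-3 + 22862) - 27115) = 1/(22859 - 27115) = 1/(-4256) = -1/4256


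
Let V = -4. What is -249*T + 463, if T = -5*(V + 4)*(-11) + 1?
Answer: 214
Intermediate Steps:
T = 1 (T = -5*(-4 + 4)*(-11) + 1 = -5*0*(-11) + 1 = 0*(-11) + 1 = 0 + 1 = 1)
-249*T + 463 = -249*1 + 463 = -249 + 463 = 214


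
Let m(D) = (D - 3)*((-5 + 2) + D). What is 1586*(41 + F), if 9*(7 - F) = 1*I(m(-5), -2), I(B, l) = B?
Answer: 583648/9 ≈ 64850.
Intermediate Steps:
m(D) = (-3 + D)**2 (m(D) = (-3 + D)*(-3 + D) = (-3 + D)**2)
F = -1/9 (F = 7 - (-3 - 5)**2/9 = 7 - (-8)**2/9 = 7 - 64/9 = -1/9 ≈ -0.11111)
1586*(41 + F) = 1586*(41 - 1/9) = 1586*(368/9) = 583648/9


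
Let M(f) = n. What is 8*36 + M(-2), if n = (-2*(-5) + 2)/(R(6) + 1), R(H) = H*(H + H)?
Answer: 21036/73 ≈ 288.16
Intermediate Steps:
R(H) = 2*H² (R(H) = H*(2*H) = 2*H²)
n = 12/73 (n = (-2*(-5) + 2)/(2*6² + 1) = (10 + 2)/(2*36 + 1) = 12/(72 + 1) = 12/73 ≈ 0.16438)
M(f) = 12/73
8*36 + M(-2) = 8*36 + 12/73 = 288 + 12/73 = 21036/73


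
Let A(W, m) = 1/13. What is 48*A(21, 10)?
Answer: 48/13 ≈ 3.6923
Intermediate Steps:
A(W, m) = 1/13
48*A(21, 10) = 48*(1/13) = 48/13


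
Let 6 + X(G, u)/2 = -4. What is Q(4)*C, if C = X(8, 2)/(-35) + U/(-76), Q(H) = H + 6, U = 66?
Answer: -395/133 ≈ -2.9699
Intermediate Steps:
X(G, u) = -20 (X(G, u) = -12 + 2*(-4) = -12 - 8 = -20)
Q(H) = 6 + H
C = -79/266 (C = -20/(-35) + 66/(-76) = -20*(-1/35) + 66*(-1/76) = 4/7 - 33/38 = -79/266 ≈ -0.29699)
Q(4)*C = (6 + 4)*(-79/266) = 10*(-79/266) = -395/133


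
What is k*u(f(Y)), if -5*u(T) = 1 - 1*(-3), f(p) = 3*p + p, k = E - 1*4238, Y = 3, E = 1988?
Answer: 1800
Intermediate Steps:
k = -2250 (k = 1988 - 1*4238 = 1988 - 4238 = -2250)
f(p) = 4*p
u(T) = -4/5 (u(T) = -(1 - 1*(-3))/5 = -(1 + 3)/5 = -1/5*4 = -4/5)
k*u(f(Y)) = -2250*(-4/5) = 1800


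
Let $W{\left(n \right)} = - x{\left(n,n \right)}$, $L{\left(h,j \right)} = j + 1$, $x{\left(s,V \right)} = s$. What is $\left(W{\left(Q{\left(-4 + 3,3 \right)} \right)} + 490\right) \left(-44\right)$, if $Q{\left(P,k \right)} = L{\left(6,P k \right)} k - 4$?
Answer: $-22000$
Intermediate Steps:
$L{\left(h,j \right)} = 1 + j$
$Q{\left(P,k \right)} = -4 + k \left(1 + P k\right)$ ($Q{\left(P,k \right)} = \left(1 + P k\right) k - 4 = k \left(1 + P k\right) - 4 = -4 + k \left(1 + P k\right)$)
$W{\left(n \right)} = - n$
$\left(W{\left(Q{\left(-4 + 3,3 \right)} \right)} + 490\right) \left(-44\right) = \left(- (-4 + 3 \left(1 + \left(-4 + 3\right) 3\right)) + 490\right) \left(-44\right) = \left(- (-4 + 3 \left(1 - 3\right)) + 490\right) \left(-44\right) = \left(- (-4 + 3 \left(-2\right)) + 490\right) \left(-44\right) = \left(- (-4 - 6) + 490\right) \left(-44\right) = \left(\left(-1\right) \left(-10\right) + 490\right) \left(-44\right) = \left(10 + 490\right) \left(-44\right) = 500 \left(-44\right) = -22000$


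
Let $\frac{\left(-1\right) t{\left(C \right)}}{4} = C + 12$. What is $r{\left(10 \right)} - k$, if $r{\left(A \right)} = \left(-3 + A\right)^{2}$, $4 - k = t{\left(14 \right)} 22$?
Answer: $-2243$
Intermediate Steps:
$t{\left(C \right)} = -48 - 4 C$ ($t{\left(C \right)} = - 4 \left(C + 12\right) = - 4 \left(12 + C\right) = -48 - 4 C$)
$k = 2292$ ($k = 4 - \left(-48 - 56\right) 22 = 4 - \left(-104\right) 22 = 4 - -2288 = 4 + 2288 = 2292$)
$r{\left(10 \right)} - k = \left(-3 + 10\right)^{2} - 2292 = 7^{2} - 2292 = 49 - 2292 = -2243$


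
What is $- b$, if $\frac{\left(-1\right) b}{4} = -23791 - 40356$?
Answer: $-256588$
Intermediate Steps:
$b = 256588$ ($b = - 4 \left(-23791 - 40356\right) = \left(-4\right) \left(-64147\right) = 256588$)
$- b = \left(-1\right) 256588 = -256588$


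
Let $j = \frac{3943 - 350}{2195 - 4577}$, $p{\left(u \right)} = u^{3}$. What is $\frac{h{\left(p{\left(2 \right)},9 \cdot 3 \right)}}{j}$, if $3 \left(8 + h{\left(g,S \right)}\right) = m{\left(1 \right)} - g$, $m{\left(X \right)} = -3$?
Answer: $\frac{27790}{3593} \approx 7.7345$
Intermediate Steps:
$j = - \frac{3593}{2382}$ ($j = \frac{3593}{-2382} = 3593 \left(- \frac{1}{2382}\right) = - \frac{3593}{2382} \approx -1.5084$)
$h{\left(g,S \right)} = -9 - \frac{g}{3}$ ($h{\left(g,S \right)} = -8 + \frac{-3 - g}{3} = -8 - \left(1 + \frac{g}{3}\right) = -9 - \frac{g}{3}$)
$\frac{h{\left(p{\left(2 \right)},9 \cdot 3 \right)}}{j} = \frac{-9 - \frac{2^{3}}{3}}{- \frac{3593}{2382}} = \left(-9 - \frac{8}{3}\right) \left(- \frac{2382}{3593}\right) = \left(- \frac{35}{3}\right) \left(- \frac{2382}{3593}\right) = \frac{27790}{3593}$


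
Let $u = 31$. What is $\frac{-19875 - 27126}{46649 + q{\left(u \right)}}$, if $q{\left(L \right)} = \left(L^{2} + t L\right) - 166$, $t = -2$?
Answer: $- \frac{15667}{15794} \approx -0.99196$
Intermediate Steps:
$q{\left(L \right)} = -166 + L^{2} - 2 L$ ($q{\left(L \right)} = \left(L^{2} - 2 L\right) - 166 = -166 + L^{2} - 2 L$)
$\frac{-19875 - 27126}{46649 + q{\left(u \right)}} = \frac{-19875 - 27126}{46649 - \left(228 - 961\right)} = - \frac{47001}{46649 - -733} = - \frac{47001}{46649 + 733} = - \frac{47001}{47382} = \left(-47001\right) \frac{1}{47382} = - \frac{15667}{15794}$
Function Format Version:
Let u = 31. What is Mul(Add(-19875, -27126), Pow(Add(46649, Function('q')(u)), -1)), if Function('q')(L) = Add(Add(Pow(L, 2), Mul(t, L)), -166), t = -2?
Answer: Rational(-15667, 15794) ≈ -0.99196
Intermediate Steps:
Function('q')(L) = Add(-166, Pow(L, 2), Mul(-2, L)) (Function('q')(L) = Add(Add(Pow(L, 2), Mul(-2, L)), -166) = Add(-166, Pow(L, 2), Mul(-2, L)))
Mul(Add(-19875, -27126), Pow(Add(46649, Function('q')(u)), -1)) = Mul(Add(-19875, -27126), Pow(Add(46649, Add(-166, Pow(31, 2), Mul(-2, 31))), -1)) = Mul(-47001, Pow(Add(46649, Add(-166, 961, -62)), -1)) = Mul(-47001, Pow(Add(46649, 733), -1)) = Mul(-47001, Pow(47382, -1)) = Mul(-47001, Rational(1, 47382)) = Rational(-15667, 15794)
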